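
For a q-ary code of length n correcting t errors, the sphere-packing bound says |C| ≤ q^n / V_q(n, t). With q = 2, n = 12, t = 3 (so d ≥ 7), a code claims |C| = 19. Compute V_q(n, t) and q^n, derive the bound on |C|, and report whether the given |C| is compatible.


V_q(n, t) = 299, q^n = 4096, Hamming bound = 13, |C| = 19 > bound (violated).

Step 1: Compute V_q(n, t) = Σ_{j=0}^3 C(n, j) (q−1)^j.
  j = 0: C(12,0)·(1)^0 = 1·1 = 1.
  j = 1: C(12,1)·(1)^1 = 12·1 = 12.
  j = 2: C(12,2)·(1)^2 = 66·1 = 66.
  j = 3: C(12,3)·(1)^3 = 220·1 = 220.
  V_q(n, t) = 1 + 12 + 66 + 220 = 299.
Step 2: q^n = 2^12 = 4096.
Step 3: Hamming bound ⌊q^n / V_q(n,t)⌋ = ⌊4096/299⌋ = 13.
Step 4: Compare |C| = 19 to 13: violated.
The claimed |C| lies above the Hamming bound, so no 2-ary code of length 12 with d ≥ 7 can have 19 codewords.


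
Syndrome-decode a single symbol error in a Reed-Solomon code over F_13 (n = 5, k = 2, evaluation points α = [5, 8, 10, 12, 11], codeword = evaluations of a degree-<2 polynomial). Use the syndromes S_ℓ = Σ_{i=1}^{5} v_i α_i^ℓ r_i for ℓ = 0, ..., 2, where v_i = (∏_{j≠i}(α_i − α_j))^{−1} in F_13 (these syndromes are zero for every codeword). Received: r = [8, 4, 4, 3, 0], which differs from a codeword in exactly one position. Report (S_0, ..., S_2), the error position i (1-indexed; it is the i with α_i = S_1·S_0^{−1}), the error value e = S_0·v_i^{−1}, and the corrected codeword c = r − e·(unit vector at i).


S = (1, 10, 9), error at position 3, error magnitude e = 7, c = [8, 4, 10, 3, 0].

Step 1: column multipliers v_i = (∏_{j≠i}(α_i − α_j))^{−1} mod 13.
  i = 1 (α = 5): (5−8)(5−10)(5−12)(5−11) = (−3)·(−5)·(−7)·(−6) = 630 ≡ 6, so v_1 = 6^{−1} = 11 (mod 13).
  i = 2 (α = 8): (8−5)(8−10)(8−12)(8−11) = 3·(−2)·(−4)·(−3) = −72 ≡ 6, so v_2 = 6^{−1} = 11 (mod 13).
  i = 3 (α = 10): (10−5)(10−8)(10−12)(10−11) = 5·2·(−2)·(−1) = 20 ≡ 7, so v_3 = 7^{−1} = 2 (mod 13).
  i = 4 (α = 12): (12−5)(12−8)(12−10)(12−11) = 7·4·2·1 = 56 ≡ 4, so v_4 = 4^{−1} = 10 (mod 13).
  i = 5 (α = 11): (11−5)(11−8)(11−10)(11−12) = 6·3·1·(−1) = −18 ≡ 8, so v_5 = 8^{−1} = 5 (mod 13).
  v = [11, 11, 2, 10, 5].
Step 2: syndromes of r = [8, 4, 4, 3, 0] (all sums mod 13).
  S_0 = Σ v_i r_i = 11·8 + 11·4 + 2·4 + 10·3 + 5·0 = 170 ≡ 1.
  S_1 = Σ v_i α_i r_i = 11·5·8 + 11·8·4 + 2·10·4 + 10·12·3 + 5·11·0 = 1232 ≡ 10.
  α_i^2 mod 13 = [12, 12, 9, 1, 4].
  S_2 = Σ v_i α_i^2 r_i = 11·12·8 + 11·12·4 + 2·9·4 + 10·1·3 + 5·4·0 = 1686 ≡ 9.
  S = (1, 10, 9) ≠ 0, so r is not a codeword (an error is present).
Step 3: locate the error. For a single error e at position i, S_ℓ = v_i·e·α_i^ℓ, so α_err = S_1/S_0.
  S_0^{−1} = 1^{−1} = 1 (mod 13), so α_err = 10·1 = 10 ≡ 10 = α_3. Error position i = 3.
  Consistency check: S_2/S_1 = 9·4 = 36 ≡ 10 = α_err ✓ (single-error assumption holds).
Step 4: error magnitude e = S_0/v_3 = S_0·∏_{j≠3}(α_3 − α_j) = 1·7 = 7 ≡ 7 (mod 13).
Step 5: correct position 3: c_3 = r_3 − e = 4 − 7 ≡ 10 (mod 13). Hence c = [8, 4, 10, 3, 0].
  Check: interpolating c through the α_i gives m(x) = 6 + 3·x (degree < 2) with m(α_i) = c_i for every i, so c is indeed a codeword.


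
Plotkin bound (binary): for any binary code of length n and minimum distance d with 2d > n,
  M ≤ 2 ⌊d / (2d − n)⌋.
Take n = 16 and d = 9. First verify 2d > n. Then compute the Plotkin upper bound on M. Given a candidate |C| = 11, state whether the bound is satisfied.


Plotkin bound M ≤ 8; given |C| = 11 > bound (violated).

Check applicability: 2d = 18, n = 16.
2d − n = 2 > 0, so Plotkin applies.
Compute d/(2d−n) = 9/2 ≈ 4.5000.
⌊d/(2d−n)⌋ = 4.
Plotkin bound: M ≤ 2·4 = 8.
Given |C| = 11, check: VIOLATED.
This |C| is above the Plotkin bound, so no binary code with n = 16, d = 9 and 11 codewords exists.


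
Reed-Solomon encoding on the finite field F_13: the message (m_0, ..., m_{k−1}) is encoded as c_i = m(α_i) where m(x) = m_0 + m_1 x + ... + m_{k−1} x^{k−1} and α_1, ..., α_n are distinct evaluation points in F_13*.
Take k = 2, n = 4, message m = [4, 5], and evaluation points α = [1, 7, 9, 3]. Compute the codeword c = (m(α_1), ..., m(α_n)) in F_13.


c = [9, 0, 10, 6]

Message polynomial: m(x) = 4 + 5·x (mod 13).
For each evaluation point α_i, compute m(α_i) mod 13:
  α_1 = 1: Horner steps 5 → 9, so m(1) = 9.
  α_2 = 7: Horner steps 5 → 0, so m(7) = 0.
  α_3 = 9: Horner steps 5 → 10, so m(9) = 10.
  α_4 = 3: Horner steps 5 → 6, so m(3) = 6.
Codeword c = [9, 0, 10, 6] ∈ F_13^4.


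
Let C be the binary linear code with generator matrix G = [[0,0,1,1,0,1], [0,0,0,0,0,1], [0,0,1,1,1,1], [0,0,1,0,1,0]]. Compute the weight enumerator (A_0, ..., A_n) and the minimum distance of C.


Weight distribution: A_0 = 1, A_1 = 4, A_2 = 6, A_3 = 4, A_4 = 1. Minimum distance d = 1.

Enumerate all 2^4 = 16 messages m ∈ F_2^4.
For each, compute codeword c = mG in F_2^6, then tally its weight.
  m = 0000 → c = 000000, weight = 0.
  m = 1000 → c = 001101, weight = 3.
  m = 0100 → c = 000001, weight = 1.
  m = 1100 → c = 001100, weight = 2.
  m = 0010 → c = 001111, weight = 4.
  m = 1010 → c = 000010, weight = 1.
  m = 0110 → c = 001110, weight = 3.
  m = 1110 → c = 000011, weight = 2.
  m = 0001 → c = 001010, weight = 2.
  m = 1001 → c = 000111, weight = 3.
  m = 0101 → c = 001011, weight = 3.
  m = 1101 → c = 000110, weight = 2.
  m = 0011 → c = 000101, weight = 2.
  m = 1011 → c = 001000, weight = 1.
  m = 0111 → c = 000100, weight = 1.
  m = 1111 → c = 001001, weight = 2.
Tally weights:
  weight 0: 1 codewords.
  weight 1: 4 codewords.
  weight 2: 6 codewords.
  weight 3: 4 codewords.
  weight 4: 1 codewords.
Minimum distance d = smallest w > 0 with A_w > 0 = 1.
Sanity: Σ A_w = 16 = 2^4 = 16 ✓.


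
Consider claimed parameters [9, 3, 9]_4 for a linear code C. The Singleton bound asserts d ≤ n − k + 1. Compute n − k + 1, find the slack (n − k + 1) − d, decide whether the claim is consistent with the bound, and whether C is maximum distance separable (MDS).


Singleton RHS = n − k + 1 = 7, slack = -2, bound violated (no such code; not MDS).

Singleton bound: d ≤ n − k + 1.
Here n = 9, k = 3, so n − k + 1 = 7.
Given d = 9, check d ≤ 7: NO.
Slack = (n − k + 1) − d = -2.
The slack is negative: d = 9 exceeds n − k + 1 = 7 by 2, so the Singleton bound is violated and no linear [9, 3, 9]_4 code can exist. In particular it is not MDS (MDS requires d = n − k + 1 exactly).
Description: the claimed parameters are [9, 3, 9]_4; such a code would be impossible (violates the Singleton bound).


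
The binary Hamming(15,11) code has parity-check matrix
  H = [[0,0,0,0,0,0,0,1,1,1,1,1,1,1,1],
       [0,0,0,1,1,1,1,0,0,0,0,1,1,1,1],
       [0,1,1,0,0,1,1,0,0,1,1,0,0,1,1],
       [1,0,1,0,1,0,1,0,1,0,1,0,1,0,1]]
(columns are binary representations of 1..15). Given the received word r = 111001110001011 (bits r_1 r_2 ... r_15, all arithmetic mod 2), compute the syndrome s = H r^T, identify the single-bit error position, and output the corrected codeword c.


s = (0, 1, 0, 0)^T, error position = 4, corrected codeword c = 111101110001011

Compute s = H r^T mod 2 one row at a time:
  s_1 = 1 + 0 + 0 + 0 + 1 + 0 + 1 + 1 = 4 ≡ 0 (mod 2).
  s_2 = 0 + 0 + 1 + 1 + 1 + 0 + 1 + 1 = 5 ≡ 1 (mod 2).
  s_3 = 1 + 1 + 1 + 1 + 0 + 0 + 1 + 1 = 6 ≡ 0 (mod 2).
  s_4 = 1 + 1 + 0 + 1 + 0 + 0 + 0 + 1 = 4 ≡ 0 (mod 2).
s = (0, 1, 0, 0)^T — this equals column 4 of H (binary 0100), so error is at position 4.
Correct: flip bit 4 of r = 111001110001011 to get c = 111101110001011.


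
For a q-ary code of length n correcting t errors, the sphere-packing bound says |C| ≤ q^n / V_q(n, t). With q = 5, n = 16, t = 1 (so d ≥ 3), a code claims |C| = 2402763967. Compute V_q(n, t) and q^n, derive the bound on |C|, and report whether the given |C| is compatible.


V_q(n, t) = 65, q^n = 152587890625, Hamming bound = 2347506009, |C| = 2402763967 > bound (violated).

Step 1: Compute V_q(n, t) = Σ_{j=0}^1 C(n, j) (q−1)^j.
  j = 0: C(16,0)·(4)^0 = 1·1 = 1.
  j = 1: C(16,1)·(4)^1 = 16·4 = 64.
  V_q(n, t) = 1 + 64 = 65.
Step 2: q^n = 5^16 = 152587890625.
Step 3: Hamming bound ⌊q^n / V_q(n,t)⌋ = ⌊152587890625/65⌋ = 2347506009.
Step 4: Compare |C| = 2402763967 to 2347506009: violated.
The claimed |C| lies above the Hamming bound, so no 5-ary code of length 16 with d ≥ 3 can have 2402763967 codewords.


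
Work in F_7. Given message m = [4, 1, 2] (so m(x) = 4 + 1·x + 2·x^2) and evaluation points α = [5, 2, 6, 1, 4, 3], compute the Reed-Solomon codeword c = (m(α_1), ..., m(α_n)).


c = [3, 0, 5, 0, 5, 4]

Message polynomial: m(x) = 4 + 1·x + 2·x^2 (mod 7).
For each evaluation point α_i, compute m(α_i) mod 7:
  α_1 = 5: Horner steps 2 → 4 → 3, so m(5) = 3.
  α_2 = 2: Horner steps 2 → 5 → 0, so m(2) = 0.
  α_3 = 6: Horner steps 2 → 6 → 5, so m(6) = 5.
  α_4 = 1: Horner steps 2 → 3 → 0, so m(1) = 0.
  α_5 = 4: Horner steps 2 → 2 → 5, so m(4) = 5.
  α_6 = 3: Horner steps 2 → 0 → 4, so m(3) = 4.
Codeword c = [3, 0, 5, 0, 5, 4] ∈ F_7^6.


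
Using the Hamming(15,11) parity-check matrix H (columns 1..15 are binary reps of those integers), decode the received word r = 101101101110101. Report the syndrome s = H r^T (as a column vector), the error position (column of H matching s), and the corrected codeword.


s = (1, 1, 0, 1)^T, error position = 13, corrected codeword c = 101101101110001

Compute s = H r^T mod 2 one row at a time:
  s_1 = 0 + 1 + 1 + 1 + 0 + 1 + 0 + 1 = 5 ≡ 1 (mod 2).
  s_2 = 1 + 0 + 1 + 1 + 0 + 1 + 0 + 1 = 5 ≡ 1 (mod 2).
  s_3 = 0 + 1 + 1 + 1 + 1 + 1 + 0 + 1 = 6 ≡ 0 (mod 2).
  s_4 = 1 + 1 + 0 + 1 + 1 + 1 + 1 + 1 = 7 ≡ 1 (mod 2).
s = (1, 1, 0, 1)^T — this equals column 13 of H (binary 1101), so error is at position 13.
Correct: flip bit 13 of r = 101101101110101 to get c = 101101101110001.


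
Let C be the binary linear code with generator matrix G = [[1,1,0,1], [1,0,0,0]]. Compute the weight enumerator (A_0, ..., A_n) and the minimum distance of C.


Weight distribution: A_0 = 1, A_1 = 1, A_2 = 1, A_3 = 1. Minimum distance d = 1.

Enumerate all 2^2 = 4 messages m ∈ F_2^2.
For each, compute codeword c = mG in F_2^4, then tally its weight.
  m = 00 → c = 0000, weight = 0.
  m = 10 → c = 1101, weight = 3.
  m = 01 → c = 1000, weight = 1.
  m = 11 → c = 0101, weight = 2.
Tally weights:
  weight 0: 1 codewords.
  weight 1: 1 codewords.
  weight 2: 1 codewords.
  weight 3: 1 codewords.
Minimum distance d = smallest w > 0 with A_w > 0 = 1.
Sanity: Σ A_w = 4 = 2^2 = 4 ✓.


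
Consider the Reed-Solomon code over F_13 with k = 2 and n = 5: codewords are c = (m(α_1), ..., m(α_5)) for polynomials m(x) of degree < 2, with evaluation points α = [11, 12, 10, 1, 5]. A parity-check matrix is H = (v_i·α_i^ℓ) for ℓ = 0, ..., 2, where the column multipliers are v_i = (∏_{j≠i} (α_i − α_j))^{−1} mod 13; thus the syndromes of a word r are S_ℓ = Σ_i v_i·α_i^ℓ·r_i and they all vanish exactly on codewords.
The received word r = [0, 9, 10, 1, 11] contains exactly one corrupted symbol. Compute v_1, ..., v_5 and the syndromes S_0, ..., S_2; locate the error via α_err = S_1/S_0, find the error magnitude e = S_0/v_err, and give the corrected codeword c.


S = (7, 5, 11), error at position 3, error magnitude e = 6, c = [0, 9, 4, 1, 11].

Step 1: column multipliers v_i = (∏_{j≠i}(α_i − α_j))^{−1} mod 13.
  i = 1 (α = 11): (11−12)(11−10)(11−1)(11−5) = (−1)·1·10·6 = −60 ≡ 5, so v_1 = 5^{−1} = 8 (mod 13).
  i = 2 (α = 12): (12−11)(12−10)(12−1)(12−5) = 1·2·11·7 = 154 ≡ 11, so v_2 = 11^{−1} = 6 (mod 13).
  i = 3 (α = 10): (10−11)(10−12)(10−1)(10−5) = (−1)·(−2)·9·5 = 90 ≡ 12, so v_3 = 12^{−1} = 12 (mod 13).
  i = 4 (α = 1): (1−11)(1−12)(1−10)(1−5) = (−10)·(−11)·(−9)·(−4) = 3960 ≡ 8, so v_4 = 8^{−1} = 5 (mod 13).
  i = 5 (α = 5): (5−11)(5−12)(5−10)(5−1) = (−6)·(−7)·(−5)·4 = −840 ≡ 5, so v_5 = 5^{−1} = 8 (mod 13).
  v = [8, 6, 12, 5, 8].
Step 2: syndromes of r = [0, 9, 10, 1, 11] (all sums mod 13).
  S_0 = Σ v_i r_i = 8·0 + 6·9 + 12·10 + 5·1 + 8·11 = 267 ≡ 7.
  S_1 = Σ v_i α_i r_i = 8·11·0 + 6·12·9 + 12·10·10 + 5·1·1 + 8·5·11 = 2293 ≡ 5.
  α_i^2 mod 13 = [4, 1, 9, 1, 12].
  S_2 = Σ v_i α_i^2 r_i = 8·4·0 + 6·1·9 + 12·9·10 + 5·1·1 + 8·12·11 = 2195 ≡ 11.
  S = (7, 5, 11) ≠ 0, so r is not a codeword (an error is present).
Step 3: locate the error. For a single error e at position i, S_ℓ = v_i·e·α_i^ℓ, so α_err = S_1/S_0.
  S_0^{−1} = 7^{−1} = 2 (mod 13), so α_err = 5·2 = 10 ≡ 10 = α_3. Error position i = 3.
  Consistency check: S_2/S_1 = 11·8 = 88 ≡ 10 = α_err ✓ (single-error assumption holds).
Step 4: error magnitude e = S_0/v_3 = S_0·∏_{j≠3}(α_3 − α_j) = 7·12 = 84 ≡ 6 (mod 13).
Step 5: correct position 3: c_3 = r_3 − e = 10 − 6 ≡ 4 (mod 13). Hence c = [0, 9, 4, 1, 11].
  Check: interpolating c through the α_i gives m(x) = 5 + 9·x (degree < 2) with m(α_i) = c_i for every i, so c is indeed a codeword.


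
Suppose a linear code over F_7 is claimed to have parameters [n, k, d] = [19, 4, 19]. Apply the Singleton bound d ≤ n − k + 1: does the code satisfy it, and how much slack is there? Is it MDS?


Singleton RHS = n − k + 1 = 16, slack = -3, bound violated (no such code; not MDS).

Singleton bound: d ≤ n − k + 1.
Here n = 19, k = 4, so n − k + 1 = 16.
Given d = 19, check d ≤ 16: NO.
Slack = (n − k + 1) − d = -3.
The slack is negative: d = 19 exceeds n − k + 1 = 16 by 3, so the Singleton bound is violated and no linear [19, 4, 19]_7 code can exist. In particular it is not MDS (MDS requires d = n − k + 1 exactly).
Description: the claimed parameters are [19, 4, 19]_7; such a code would be impossible (violates the Singleton bound).


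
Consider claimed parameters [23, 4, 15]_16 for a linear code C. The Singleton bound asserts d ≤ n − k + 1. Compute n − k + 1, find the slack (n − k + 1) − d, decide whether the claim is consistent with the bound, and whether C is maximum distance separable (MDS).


Singleton RHS = n − k + 1 = 20, slack = 5, bound satisfied, not MDS.

Singleton bound: d ≤ n − k + 1.
Here n = 23, k = 4, so n − k + 1 = 20.
Given d = 15, check d ≤ 20: YES.
Slack = (n − k + 1) − d = 5.
The code is NOT MDS (slack = 5 > 0).
Description: the claimed parameters are [23, 4, 15]_16; such a code would be non-MDS.


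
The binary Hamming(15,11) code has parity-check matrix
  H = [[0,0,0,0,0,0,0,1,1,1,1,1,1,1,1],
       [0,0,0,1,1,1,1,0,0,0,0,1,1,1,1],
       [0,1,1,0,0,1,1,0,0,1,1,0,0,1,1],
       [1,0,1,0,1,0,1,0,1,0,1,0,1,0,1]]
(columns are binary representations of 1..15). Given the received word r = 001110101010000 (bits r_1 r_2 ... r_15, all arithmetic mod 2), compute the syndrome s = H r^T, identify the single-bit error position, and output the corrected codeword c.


s = (0, 1, 1, 1)^T, error position = 7, corrected codeword c = 001110001010000

Compute s = H r^T mod 2 one row at a time:
  s_1 = 0 + 1 + 0 + 1 + 0 + 0 + 0 + 0 = 2 ≡ 0 (mod 2).
  s_2 = 1 + 1 + 0 + 1 + 0 + 0 + 0 + 0 = 3 ≡ 1 (mod 2).
  s_3 = 0 + 1 + 0 + 1 + 0 + 1 + 0 + 0 = 3 ≡ 1 (mod 2).
  s_4 = 0 + 1 + 1 + 1 + 1 + 1 + 0 + 0 = 5 ≡ 1 (mod 2).
s = (0, 1, 1, 1)^T — this equals column 7 of H (binary 0111), so error is at position 7.
Correct: flip bit 7 of r = 001110101010000 to get c = 001110001010000.


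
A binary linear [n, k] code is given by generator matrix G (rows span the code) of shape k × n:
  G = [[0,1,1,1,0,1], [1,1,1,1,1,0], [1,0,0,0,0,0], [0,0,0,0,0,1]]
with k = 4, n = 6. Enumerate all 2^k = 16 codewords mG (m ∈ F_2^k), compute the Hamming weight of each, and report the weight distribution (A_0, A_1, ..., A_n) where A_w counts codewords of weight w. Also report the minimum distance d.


Weight distribution: A_0 = 1, A_1 = 3, A_2 = 3, A_3 = 2, A_4 = 3, A_5 = 3, A_6 = 1. Minimum distance d = 1.

Enumerate all 2^4 = 16 messages m ∈ F_2^4.
For each, compute codeword c = mG in F_2^6, then tally its weight.
  m = 0000 → c = 000000, weight = 0.
  m = 1000 → c = 011101, weight = 4.
  m = 0100 → c = 111110, weight = 5.
  m = 1100 → c = 100011, weight = 3.
  m = 0010 → c = 100000, weight = 1.
  m = 1010 → c = 111101, weight = 5.
  m = 0110 → c = 011110, weight = 4.
  m = 1110 → c = 000011, weight = 2.
  m = 0001 → c = 000001, weight = 1.
  m = 1001 → c = 011100, weight = 3.
  m = 0101 → c = 111111, weight = 6.
  m = 1101 → c = 100010, weight = 2.
  m = 0011 → c = 100001, weight = 2.
  m = 1011 → c = 111100, weight = 4.
  m = 0111 → c = 011111, weight = 5.
  m = 1111 → c = 000010, weight = 1.
Tally weights:
  weight 0: 1 codewords.
  weight 1: 3 codewords.
  weight 2: 3 codewords.
  weight 3: 2 codewords.
  weight 4: 3 codewords.
  weight 5: 3 codewords.
  weight 6: 1 codewords.
Minimum distance d = smallest w > 0 with A_w > 0 = 1.
Sanity: Σ A_w = 16 = 2^4 = 16 ✓.


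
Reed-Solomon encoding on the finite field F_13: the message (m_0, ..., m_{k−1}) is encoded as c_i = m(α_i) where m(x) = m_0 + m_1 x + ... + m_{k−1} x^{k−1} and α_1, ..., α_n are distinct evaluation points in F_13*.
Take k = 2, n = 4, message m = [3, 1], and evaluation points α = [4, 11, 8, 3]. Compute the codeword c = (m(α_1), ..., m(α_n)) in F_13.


c = [7, 1, 11, 6]

Message polynomial: m(x) = 3 + 1·x (mod 13).
For each evaluation point α_i, compute m(α_i) mod 13:
  α_1 = 4: Horner steps 1 → 7, so m(4) = 7.
  α_2 = 11: Horner steps 1 → 1, so m(11) = 1.
  α_3 = 8: Horner steps 1 → 11, so m(8) = 11.
  α_4 = 3: Horner steps 1 → 6, so m(3) = 6.
Codeword c = [7, 1, 11, 6] ∈ F_13^4.


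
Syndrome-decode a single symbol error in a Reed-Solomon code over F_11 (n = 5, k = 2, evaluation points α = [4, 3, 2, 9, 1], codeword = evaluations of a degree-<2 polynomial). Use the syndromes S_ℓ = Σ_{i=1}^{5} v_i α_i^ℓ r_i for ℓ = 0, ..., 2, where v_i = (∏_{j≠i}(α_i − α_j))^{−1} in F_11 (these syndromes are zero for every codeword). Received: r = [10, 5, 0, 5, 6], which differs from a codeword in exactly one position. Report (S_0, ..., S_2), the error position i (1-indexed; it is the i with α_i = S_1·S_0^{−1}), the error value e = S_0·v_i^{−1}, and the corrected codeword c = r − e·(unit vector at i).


S = (10, 2, 7), error at position 4, error magnitude e = 3, c = [10, 5, 0, 2, 6].

Step 1: column multipliers v_i = (∏_{j≠i}(α_i − α_j))^{−1} mod 11.
  i = 1 (α = 4): (4−3)(4−2)(4−9)(4−1) = 1·2·(−5)·3 = −30 ≡ 3, so v_1 = 3^{−1} = 4 (mod 11).
  i = 2 (α = 3): (3−4)(3−2)(3−9)(3−1) = (−1)·1·(−6)·2 = 12 ≡ 1, so v_2 = 1^{−1} = 1 (mod 11).
  i = 3 (α = 2): (2−4)(2−3)(2−9)(2−1) = (−2)·(−1)·(−7)·1 = −14 ≡ 8, so v_3 = 8^{−1} = 7 (mod 11).
  i = 4 (α = 9): (9−4)(9−3)(9−2)(9−1) = 5·6·7·8 = 1680 ≡ 8, so v_4 = 8^{−1} = 7 (mod 11).
  i = 5 (α = 1): (1−4)(1−3)(1−2)(1−9) = (−3)·(−2)·(−1)·(−8) = 48 ≡ 4, so v_5 = 4^{−1} = 3 (mod 11).
  v = [4, 1, 7, 7, 3].
Step 2: syndromes of r = [10, 5, 0, 5, 6] (all sums mod 11).
  S_0 = Σ v_i r_i = 4·10 + 1·5 + 7·0 + 7·5 + 3·6 = 98 ≡ 10.
  S_1 = Σ v_i α_i r_i = 4·4·10 + 1·3·5 + 7·2·0 + 7·9·5 + 3·1·6 = 508 ≡ 2.
  α_i^2 mod 11 = [5, 9, 4, 4, 1].
  S_2 = Σ v_i α_i^2 r_i = 4·5·10 + 1·9·5 + 7·4·0 + 7·4·5 + 3·1·6 = 403 ≡ 7.
  S = (10, 2, 7) ≠ 0, so r is not a codeword (an error is present).
Step 3: locate the error. For a single error e at position i, S_ℓ = v_i·e·α_i^ℓ, so α_err = S_1/S_0.
  S_0^{−1} = 10^{−1} = 10 (mod 11), so α_err = 2·10 = 20 ≡ 9 = α_4. Error position i = 4.
  Consistency check: S_2/S_1 = 7·6 = 42 ≡ 9 = α_err ✓ (single-error assumption holds).
Step 4: error magnitude e = S_0/v_4 = S_0·∏_{j≠4}(α_4 − α_j) = 10·8 = 80 ≡ 3 (mod 11).
Step 5: correct position 4: c_4 = r_4 − e = 5 − 3 ≡ 2 (mod 11). Hence c = [10, 5, 0, 2, 6].
  Check: interpolating c through the α_i gives m(x) = 1 + 5·x (degree < 2) with m(α_i) = c_i for every i, so c is indeed a codeword.


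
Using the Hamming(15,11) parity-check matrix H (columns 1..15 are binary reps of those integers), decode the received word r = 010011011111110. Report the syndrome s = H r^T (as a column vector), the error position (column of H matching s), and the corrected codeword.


s = (1, 1, 1, 0)^T, error position = 14, corrected codeword c = 010011011111100

Compute s = H r^T mod 2 one row at a time:
  s_1 = 1 + 1 + 1 + 1 + 1 + 1 + 1 + 0 = 7 ≡ 1 (mod 2).
  s_2 = 0 + 1 + 1 + 0 + 1 + 1 + 1 + 0 = 5 ≡ 1 (mod 2).
  s_3 = 1 + 0 + 1 + 0 + 1 + 1 + 1 + 0 = 5 ≡ 1 (mod 2).
  s_4 = 0 + 0 + 1 + 0 + 1 + 1 + 1 + 0 = 4 ≡ 0 (mod 2).
s = (1, 1, 1, 0)^T — this equals column 14 of H (binary 1110), so error is at position 14.
Correct: flip bit 14 of r = 010011011111110 to get c = 010011011111100.


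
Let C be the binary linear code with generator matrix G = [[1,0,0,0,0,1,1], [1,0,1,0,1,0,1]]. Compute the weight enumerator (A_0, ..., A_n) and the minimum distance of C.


Weight distribution: A_0 = 1, A_3 = 2, A_4 = 1. Minimum distance d = 3.

Enumerate all 2^2 = 4 messages m ∈ F_2^2.
For each, compute codeword c = mG in F_2^7, then tally its weight.
  m = 00 → c = 0000000, weight = 0.
  m = 10 → c = 1000011, weight = 3.
  m = 01 → c = 1010101, weight = 4.
  m = 11 → c = 0010110, weight = 3.
Tally weights:
  weight 0: 1 codewords.
  weight 3: 2 codewords.
  weight 4: 1 codewords.
Minimum distance d = smallest w > 0 with A_w > 0 = 3.
Sanity: Σ A_w = 4 = 2^2 = 4 ✓.


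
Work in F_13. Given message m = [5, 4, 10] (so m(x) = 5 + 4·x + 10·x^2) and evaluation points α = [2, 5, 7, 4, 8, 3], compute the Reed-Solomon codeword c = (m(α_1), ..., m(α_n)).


c = [1, 2, 3, 12, 1, 3]

Message polynomial: m(x) = 5 + 4·x + 10·x^2 (mod 13).
For each evaluation point α_i, compute m(α_i) mod 13:
  α_1 = 2: Horner steps 10 → 11 → 1, so m(2) = 1.
  α_2 = 5: Horner steps 10 → 2 → 2, so m(5) = 2.
  α_3 = 7: Horner steps 10 → 9 → 3, so m(7) = 3.
  α_4 = 4: Horner steps 10 → 5 → 12, so m(4) = 12.
  α_5 = 8: Horner steps 10 → 6 → 1, so m(8) = 1.
  α_6 = 3: Horner steps 10 → 8 → 3, so m(3) = 3.
Codeword c = [1, 2, 3, 12, 1, 3] ∈ F_13^6.


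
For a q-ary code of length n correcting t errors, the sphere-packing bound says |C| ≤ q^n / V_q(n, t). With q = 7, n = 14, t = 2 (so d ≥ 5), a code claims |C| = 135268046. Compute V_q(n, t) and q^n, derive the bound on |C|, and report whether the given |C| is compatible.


V_q(n, t) = 3361, q^n = 678223072849, Hamming bound = 201792047, |C| = 135268046 ≤ bound (satisfied).

Step 1: Compute V_q(n, t) = Σ_{j=0}^2 C(n, j) (q−1)^j.
  j = 0: C(14,0)·(6)^0 = 1·1 = 1.
  j = 1: C(14,1)·(6)^1 = 14·6 = 84.
  j = 2: C(14,2)·(6)^2 = 91·36 = 3276.
  V_q(n, t) = 1 + 84 + 3276 = 3361.
Step 2: q^n = 7^14 = 678223072849.
Step 3: Hamming bound ⌊q^n / V_q(n,t)⌋ = ⌊678223072849/3361⌋ = 201792047.
Step 4: Compare |C| = 135268046 to 201792047: satisfied.
The claimed |C| lies below the Hamming bound.


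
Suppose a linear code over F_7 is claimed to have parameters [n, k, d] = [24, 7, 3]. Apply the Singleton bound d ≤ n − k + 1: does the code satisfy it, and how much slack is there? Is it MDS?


Singleton RHS = n − k + 1 = 18, slack = 15, bound satisfied, not MDS.

Singleton bound: d ≤ n − k + 1.
Here n = 24, k = 7, so n − k + 1 = 18.
Given d = 3, check d ≤ 18: YES.
Slack = (n − k + 1) − d = 15.
The code is NOT MDS (slack = 15 > 0).
Description: the claimed parameters are [24, 7, 3]_7; such a code would be non-MDS.


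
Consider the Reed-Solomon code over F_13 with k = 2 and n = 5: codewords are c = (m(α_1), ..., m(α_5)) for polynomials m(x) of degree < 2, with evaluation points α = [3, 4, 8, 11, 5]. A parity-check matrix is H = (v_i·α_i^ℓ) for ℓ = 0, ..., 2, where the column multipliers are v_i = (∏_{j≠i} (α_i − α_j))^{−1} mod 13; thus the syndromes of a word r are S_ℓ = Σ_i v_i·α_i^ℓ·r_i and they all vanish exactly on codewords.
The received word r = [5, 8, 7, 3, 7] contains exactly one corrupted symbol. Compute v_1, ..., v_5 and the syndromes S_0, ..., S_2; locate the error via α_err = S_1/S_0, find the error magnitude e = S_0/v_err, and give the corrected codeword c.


S = (10, 11, 3), error at position 5, error magnitude e = 9, c = [5, 8, 7, 3, 11].

Step 1: column multipliers v_i = (∏_{j≠i}(α_i − α_j))^{−1} mod 13.
  i = 1 (α = 3): (3−4)(3−8)(3−11)(3−5) = (−1)·(−5)·(−8)·(−2) = 80 ≡ 2, so v_1 = 2^{−1} = 7 (mod 13).
  i = 2 (α = 4): (4−3)(4−8)(4−11)(4−5) = 1·(−4)·(−7)·(−1) = −28 ≡ 11, so v_2 = 11^{−1} = 6 (mod 13).
  i = 3 (α = 8): (8−3)(8−4)(8−11)(8−5) = 5·4·(−3)·3 = −180 ≡ 2, so v_3 = 2^{−1} = 7 (mod 13).
  i = 4 (α = 11): (11−3)(11−4)(11−8)(11−5) = 8·7·3·6 = 1008 ≡ 7, so v_4 = 7^{−1} = 2 (mod 13).
  i = 5 (α = 5): (5−3)(5−4)(5−8)(5−11) = 2·1·(−3)·(−6) = 36 ≡ 10, so v_5 = 10^{−1} = 4 (mod 13).
  v = [7, 6, 7, 2, 4].
Step 2: syndromes of r = [5, 8, 7, 3, 7] (all sums mod 13).
  S_0 = Σ v_i r_i = 7·5 + 6·8 + 7·7 + 2·3 + 4·7 = 166 ≡ 10.
  S_1 = Σ v_i α_i r_i = 7·3·5 + 6·4·8 + 7·8·7 + 2·11·3 + 4·5·7 = 895 ≡ 11.
  α_i^2 mod 13 = [9, 3, 12, 4, 12].
  S_2 = Σ v_i α_i^2 r_i = 7·9·5 + 6·3·8 + 7·12·7 + 2·4·3 + 4·12·7 = 1407 ≡ 3.
  S = (10, 11, 3) ≠ 0, so r is not a codeword (an error is present).
Step 3: locate the error. For a single error e at position i, S_ℓ = v_i·e·α_i^ℓ, so α_err = S_1/S_0.
  S_0^{−1} = 10^{−1} = 4 (mod 13), so α_err = 11·4 = 44 ≡ 5 = α_5. Error position i = 5.
  Consistency check: S_2/S_1 = 3·6 = 18 ≡ 5 = α_err ✓ (single-error assumption holds).
Step 4: error magnitude e = S_0/v_5 = S_0·∏_{j≠5}(α_5 − α_j) = 10·10 = 100 ≡ 9 (mod 13).
Step 5: correct position 5: c_5 = r_5 − e = 7 − 9 ≡ 11 (mod 13). Hence c = [5, 8, 7, 3, 11].
  Check: interpolating c through the α_i gives m(x) = 9 + 3·x (degree < 2) with m(α_i) = c_i for every i, so c is indeed a codeword.


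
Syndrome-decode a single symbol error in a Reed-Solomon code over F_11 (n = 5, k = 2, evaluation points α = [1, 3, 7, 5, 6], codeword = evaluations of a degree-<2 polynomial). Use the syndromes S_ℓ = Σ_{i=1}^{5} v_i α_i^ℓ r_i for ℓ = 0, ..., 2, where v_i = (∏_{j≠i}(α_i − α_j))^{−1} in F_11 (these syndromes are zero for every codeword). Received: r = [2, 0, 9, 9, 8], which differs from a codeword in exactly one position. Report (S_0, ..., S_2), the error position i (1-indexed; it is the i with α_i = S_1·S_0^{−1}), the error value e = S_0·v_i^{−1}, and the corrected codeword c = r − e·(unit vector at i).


S = (6, 9, 8), error at position 3, error magnitude e = 2, c = [2, 0, 7, 9, 8].

Step 1: column multipliers v_i = (∏_{j≠i}(α_i − α_j))^{−1} mod 11.
  i = 1 (α = 1): (1−3)(1−7)(1−5)(1−6) = (−2)·(−6)·(−4)·(−5) = 240 ≡ 9, so v_1 = 9^{−1} = 5 (mod 11).
  i = 2 (α = 3): (3−1)(3−7)(3−5)(3−6) = 2·(−4)·(−2)·(−3) = −48 ≡ 7, so v_2 = 7^{−1} = 8 (mod 11).
  i = 3 (α = 7): (7−1)(7−3)(7−5)(7−6) = 6·4·2·1 = 48 ≡ 4, so v_3 = 4^{−1} = 3 (mod 11).
  i = 4 (α = 5): (5−1)(5−3)(5−7)(5−6) = 4·2·(−2)·(−1) = 16 ≡ 5, so v_4 = 5^{−1} = 9 (mod 11).
  i = 5 (α = 6): (6−1)(6−3)(6−7)(6−5) = 5·3·(−1)·1 = −15 ≡ 7, so v_5 = 7^{−1} = 8 (mod 11).
  v = [5, 8, 3, 9, 8].
Step 2: syndromes of r = [2, 0, 9, 9, 8] (all sums mod 11).
  S_0 = Σ v_i r_i = 5·2 + 8·0 + 3·9 + 9·9 + 8·8 = 182 ≡ 6.
  S_1 = Σ v_i α_i r_i = 5·1·2 + 8·3·0 + 3·7·9 + 9·5·9 + 8·6·8 = 988 ≡ 9.
  α_i^2 mod 11 = [1, 9, 5, 3, 3].
  S_2 = Σ v_i α_i^2 r_i = 5·1·2 + 8·9·0 + 3·5·9 + 9·3·9 + 8·3·8 = 580 ≡ 8.
  S = (6, 9, 8) ≠ 0, so r is not a codeword (an error is present).
Step 3: locate the error. For a single error e at position i, S_ℓ = v_i·e·α_i^ℓ, so α_err = S_1/S_0.
  S_0^{−1} = 6^{−1} = 2 (mod 11), so α_err = 9·2 = 18 ≡ 7 = α_3. Error position i = 3.
  Consistency check: S_2/S_1 = 8·5 = 40 ≡ 7 = α_err ✓ (single-error assumption holds).
Step 4: error magnitude e = S_0/v_3 = S_0·∏_{j≠3}(α_3 − α_j) = 6·4 = 24 ≡ 2 (mod 11).
Step 5: correct position 3: c_3 = r_3 − e = 9 − 2 ≡ 7 (mod 11). Hence c = [2, 0, 7, 9, 8].
  Check: interpolating c through the α_i gives m(x) = 3 + 10·x (degree < 2) with m(α_i) = c_i for every i, so c is indeed a codeword.


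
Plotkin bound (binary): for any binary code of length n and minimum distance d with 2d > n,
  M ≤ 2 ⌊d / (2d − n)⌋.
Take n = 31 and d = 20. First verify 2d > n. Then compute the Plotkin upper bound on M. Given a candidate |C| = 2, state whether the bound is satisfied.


Plotkin bound M ≤ 4; given |C| = 2 ≤ bound (satisfied).

Check applicability: 2d = 40, n = 31.
2d − n = 9 > 0, so Plotkin applies.
Compute d/(2d−n) = 20/9 ≈ 2.2222.
⌊d/(2d−n)⌋ = 2.
Plotkin bound: M ≤ 2·2 = 4.
Given |C| = 2, check: satisfied.
This |C| is below the Plotkin bound.


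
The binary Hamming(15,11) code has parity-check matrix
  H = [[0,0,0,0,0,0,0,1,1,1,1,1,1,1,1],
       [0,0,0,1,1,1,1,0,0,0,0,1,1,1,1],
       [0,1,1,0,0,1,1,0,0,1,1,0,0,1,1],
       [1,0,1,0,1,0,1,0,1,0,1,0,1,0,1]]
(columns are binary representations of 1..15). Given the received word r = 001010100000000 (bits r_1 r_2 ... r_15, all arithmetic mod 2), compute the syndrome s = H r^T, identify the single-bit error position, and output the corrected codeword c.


s = (0, 0, 0, 1)^T, error position = 1, corrected codeword c = 101010100000000

Compute s = H r^T mod 2 one row at a time:
  s_1 = 0 + 0 + 0 + 0 + 0 + 0 + 0 + 0 = 0 ≡ 0 (mod 2).
  s_2 = 0 + 1 + 0 + 1 + 0 + 0 + 0 + 0 = 2 ≡ 0 (mod 2).
  s_3 = 0 + 1 + 0 + 1 + 0 + 0 + 0 + 0 = 2 ≡ 0 (mod 2).
  s_4 = 0 + 1 + 1 + 1 + 0 + 0 + 0 + 0 = 3 ≡ 1 (mod 2).
s = (0, 0, 0, 1)^T — this equals column 1 of H (binary 0001), so error is at position 1.
Correct: flip bit 1 of r = 001010100000000 to get c = 101010100000000.


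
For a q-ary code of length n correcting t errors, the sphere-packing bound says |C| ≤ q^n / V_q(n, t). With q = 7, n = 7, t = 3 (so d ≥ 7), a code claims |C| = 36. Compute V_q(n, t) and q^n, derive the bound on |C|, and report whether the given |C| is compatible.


V_q(n, t) = 8359, q^n = 823543, Hamming bound = 98, |C| = 36 ≤ bound (satisfied).

Step 1: Compute V_q(n, t) = Σ_{j=0}^3 C(n, j) (q−1)^j.
  j = 0: C(7,0)·(6)^0 = 1·1 = 1.
  j = 1: C(7,1)·(6)^1 = 7·6 = 42.
  j = 2: C(7,2)·(6)^2 = 21·36 = 756.
  j = 3: C(7,3)·(6)^3 = 35·216 = 7560.
  V_q(n, t) = 1 + 42 + 756 + 7560 = 8359.
Step 2: q^n = 7^7 = 823543.
Step 3: Hamming bound ⌊q^n / V_q(n,t)⌋ = ⌊823543/8359⌋ = 98.
Step 4: Compare |C| = 36 to 98: satisfied.
The claimed |C| lies below the Hamming bound.


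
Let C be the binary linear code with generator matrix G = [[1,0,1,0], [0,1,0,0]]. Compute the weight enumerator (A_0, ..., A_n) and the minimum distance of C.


Weight distribution: A_0 = 1, A_1 = 1, A_2 = 1, A_3 = 1. Minimum distance d = 1.

Enumerate all 2^2 = 4 messages m ∈ F_2^2.
For each, compute codeword c = mG in F_2^4, then tally its weight.
  m = 00 → c = 0000, weight = 0.
  m = 10 → c = 1010, weight = 2.
  m = 01 → c = 0100, weight = 1.
  m = 11 → c = 1110, weight = 3.
Tally weights:
  weight 0: 1 codewords.
  weight 1: 1 codewords.
  weight 2: 1 codewords.
  weight 3: 1 codewords.
Minimum distance d = smallest w > 0 with A_w > 0 = 1.
Sanity: Σ A_w = 4 = 2^2 = 4 ✓.


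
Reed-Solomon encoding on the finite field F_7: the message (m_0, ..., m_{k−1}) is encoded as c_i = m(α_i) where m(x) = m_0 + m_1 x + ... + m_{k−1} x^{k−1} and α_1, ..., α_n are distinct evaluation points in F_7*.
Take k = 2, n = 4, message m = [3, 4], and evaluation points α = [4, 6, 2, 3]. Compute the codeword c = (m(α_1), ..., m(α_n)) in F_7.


c = [5, 6, 4, 1]

Message polynomial: m(x) = 3 + 4·x (mod 7).
For each evaluation point α_i, compute m(α_i) mod 7:
  α_1 = 4: Horner steps 4 → 5, so m(4) = 5.
  α_2 = 6: Horner steps 4 → 6, so m(6) = 6.
  α_3 = 2: Horner steps 4 → 4, so m(2) = 4.
  α_4 = 3: Horner steps 4 → 1, so m(3) = 1.
Codeword c = [5, 6, 4, 1] ∈ F_7^4.


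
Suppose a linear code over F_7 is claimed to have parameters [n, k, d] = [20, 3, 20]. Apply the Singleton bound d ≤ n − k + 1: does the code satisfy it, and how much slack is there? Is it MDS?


Singleton RHS = n − k + 1 = 18, slack = -2, bound violated (no such code; not MDS).

Singleton bound: d ≤ n − k + 1.
Here n = 20, k = 3, so n − k + 1 = 18.
Given d = 20, check d ≤ 18: NO.
Slack = (n − k + 1) − d = -2.
The slack is negative: d = 20 exceeds n − k + 1 = 18 by 2, so the Singleton bound is violated and no linear [20, 3, 20]_7 code can exist. In particular it is not MDS (MDS requires d = n − k + 1 exactly).
Description: the claimed parameters are [20, 3, 20]_7; such a code would be impossible (violates the Singleton bound).


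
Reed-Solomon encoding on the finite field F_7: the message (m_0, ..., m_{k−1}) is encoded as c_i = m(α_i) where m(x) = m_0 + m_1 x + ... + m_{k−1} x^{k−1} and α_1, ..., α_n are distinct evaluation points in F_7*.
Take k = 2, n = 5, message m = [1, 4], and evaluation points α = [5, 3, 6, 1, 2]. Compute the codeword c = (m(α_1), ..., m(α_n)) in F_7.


c = [0, 6, 4, 5, 2]

Message polynomial: m(x) = 1 + 4·x (mod 7).
For each evaluation point α_i, compute m(α_i) mod 7:
  α_1 = 5: Horner steps 4 → 0, so m(5) = 0.
  α_2 = 3: Horner steps 4 → 6, so m(3) = 6.
  α_3 = 6: Horner steps 4 → 4, so m(6) = 4.
  α_4 = 1: Horner steps 4 → 5, so m(1) = 5.
  α_5 = 2: Horner steps 4 → 2, so m(2) = 2.
Codeword c = [0, 6, 4, 5, 2] ∈ F_7^5.


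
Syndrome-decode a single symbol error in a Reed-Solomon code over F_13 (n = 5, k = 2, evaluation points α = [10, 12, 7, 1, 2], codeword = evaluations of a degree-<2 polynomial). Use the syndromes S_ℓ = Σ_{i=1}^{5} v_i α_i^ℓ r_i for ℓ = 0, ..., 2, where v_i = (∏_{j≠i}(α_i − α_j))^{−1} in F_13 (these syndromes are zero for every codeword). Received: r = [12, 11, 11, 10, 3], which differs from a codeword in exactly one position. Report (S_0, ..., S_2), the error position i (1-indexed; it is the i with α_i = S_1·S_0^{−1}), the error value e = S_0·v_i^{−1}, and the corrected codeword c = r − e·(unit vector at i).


S = (7, 10, 5), error at position 3, error magnitude e = 4, c = [12, 11, 7, 10, 3].

Step 1: column multipliers v_i = (∏_{j≠i}(α_i − α_j))^{−1} mod 13.
  i = 1 (α = 10): (10−12)(10−7)(10−1)(10−2) = (−2)·3·9·8 = −432 ≡ 10, so v_1 = 10^{−1} = 4 (mod 13).
  i = 2 (α = 12): (12−10)(12−7)(12−1)(12−2) = 2·5·11·10 = 1100 ≡ 8, so v_2 = 8^{−1} = 5 (mod 13).
  i = 3 (α = 7): (7−10)(7−12)(7−1)(7−2) = (−3)·(−5)·6·5 = 450 ≡ 8, so v_3 = 8^{−1} = 5 (mod 13).
  i = 4 (α = 1): (1−10)(1−12)(1−7)(1−2) = (−9)·(−11)·(−6)·(−1) = 594 ≡ 9, so v_4 = 9^{−1} = 3 (mod 13).
  i = 5 (α = 2): (2−10)(2−12)(2−7)(2−1) = (−8)·(−10)·(−5)·1 = −400 ≡ 3, so v_5 = 3^{−1} = 9 (mod 13).
  v = [4, 5, 5, 3, 9].
Step 2: syndromes of r = [12, 11, 11, 10, 3] (all sums mod 13).
  S_0 = Σ v_i r_i = 4·12 + 5·11 + 5·11 + 3·10 + 9·3 = 215 ≡ 7.
  S_1 = Σ v_i α_i r_i = 4·10·12 + 5·12·11 + 5·7·11 + 3·1·10 + 9·2·3 = 1609 ≡ 10.
  α_i^2 mod 13 = [9, 1, 10, 1, 4].
  S_2 = Σ v_i α_i^2 r_i = 4·9·12 + 5·1·11 + 5·10·11 + 3·1·10 + 9·4·3 = 1175 ≡ 5.
  S = (7, 10, 5) ≠ 0, so r is not a codeword (an error is present).
Step 3: locate the error. For a single error e at position i, S_ℓ = v_i·e·α_i^ℓ, so α_err = S_1/S_0.
  S_0^{−1} = 7^{−1} = 2 (mod 13), so α_err = 10·2 = 20 ≡ 7 = α_3. Error position i = 3.
  Consistency check: S_2/S_1 = 5·4 = 20 ≡ 7 = α_err ✓ (single-error assumption holds).
Step 4: error magnitude e = S_0/v_3 = S_0·∏_{j≠3}(α_3 − α_j) = 7·8 = 56 ≡ 4 (mod 13).
Step 5: correct position 3: c_3 = r_3 − e = 11 − 4 ≡ 7 (mod 13). Hence c = [12, 11, 7, 10, 3].
  Check: interpolating c through the α_i gives m(x) = 4 + 6·x (degree < 2) with m(α_i) = c_i for every i, so c is indeed a codeword.


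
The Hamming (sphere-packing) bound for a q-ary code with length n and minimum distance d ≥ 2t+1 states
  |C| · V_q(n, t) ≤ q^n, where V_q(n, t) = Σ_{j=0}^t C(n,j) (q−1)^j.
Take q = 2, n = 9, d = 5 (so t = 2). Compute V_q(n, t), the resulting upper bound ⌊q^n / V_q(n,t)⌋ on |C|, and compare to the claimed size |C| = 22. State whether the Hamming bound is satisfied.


V_q(n, t) = 46, q^n = 512, Hamming bound = 11, |C| = 22 > bound (violated).

Step 1: Compute V_q(n, t) = Σ_{j=0}^2 C(n, j) (q−1)^j.
  j = 0: C(9,0)·(1)^0 = 1·1 = 1.
  j = 1: C(9,1)·(1)^1 = 9·1 = 9.
  j = 2: C(9,2)·(1)^2 = 36·1 = 36.
  V_q(n, t) = 1 + 9 + 36 = 46.
Step 2: q^n = 2^9 = 512.
Step 3: Hamming bound ⌊q^n / V_q(n,t)⌋ = ⌊512/46⌋ = 11.
Step 4: Compare |C| = 22 to 11: violated.
The claimed |C| lies above the Hamming bound, so no 2-ary code of length 9 with d ≥ 5 can have 22 codewords.


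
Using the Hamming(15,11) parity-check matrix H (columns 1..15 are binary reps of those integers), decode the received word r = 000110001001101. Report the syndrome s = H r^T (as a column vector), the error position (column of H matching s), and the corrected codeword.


s = (0, 1, 1, 0)^T, error position = 6, corrected codeword c = 000111001001101

Compute s = H r^T mod 2 one row at a time:
  s_1 = 0 + 1 + 0 + 0 + 1 + 1 + 0 + 1 = 4 ≡ 0 (mod 2).
  s_2 = 1 + 1 + 0 + 0 + 1 + 1 + 0 + 1 = 5 ≡ 1 (mod 2).
  s_3 = 0 + 0 + 0 + 0 + 0 + 0 + 0 + 1 = 1 ≡ 1 (mod 2).
  s_4 = 0 + 0 + 1 + 0 + 1 + 0 + 1 + 1 = 4 ≡ 0 (mod 2).
s = (0, 1, 1, 0)^T — this equals column 6 of H (binary 0110), so error is at position 6.
Correct: flip bit 6 of r = 000110001001101 to get c = 000111001001101.


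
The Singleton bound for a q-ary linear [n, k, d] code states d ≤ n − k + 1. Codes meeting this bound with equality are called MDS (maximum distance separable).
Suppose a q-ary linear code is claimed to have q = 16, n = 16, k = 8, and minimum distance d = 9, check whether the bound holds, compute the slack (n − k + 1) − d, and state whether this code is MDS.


Singleton RHS = n − k + 1 = 9, slack = 0, bound satisfied, MDS.

Singleton bound: d ≤ n − k + 1.
Here n = 16, k = 8, so n − k + 1 = 9.
Given d = 9, check d ≤ 9: YES.
Slack = (n − k + 1) − d = 0.
The code is MDS (slack = 0).
Description: the claimed parameters are [16, 8, 9]_16; such a code would be MDS (meets Singleton bound).


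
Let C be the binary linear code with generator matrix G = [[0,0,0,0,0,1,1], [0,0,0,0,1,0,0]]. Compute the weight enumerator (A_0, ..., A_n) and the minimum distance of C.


Weight distribution: A_0 = 1, A_1 = 1, A_2 = 1, A_3 = 1. Minimum distance d = 1.

Enumerate all 2^2 = 4 messages m ∈ F_2^2.
For each, compute codeword c = mG in F_2^7, then tally its weight.
  m = 00 → c = 0000000, weight = 0.
  m = 10 → c = 0000011, weight = 2.
  m = 01 → c = 0000100, weight = 1.
  m = 11 → c = 0000111, weight = 3.
Tally weights:
  weight 0: 1 codewords.
  weight 1: 1 codewords.
  weight 2: 1 codewords.
  weight 3: 1 codewords.
Minimum distance d = smallest w > 0 with A_w > 0 = 1.
Sanity: Σ A_w = 4 = 2^2 = 4 ✓.


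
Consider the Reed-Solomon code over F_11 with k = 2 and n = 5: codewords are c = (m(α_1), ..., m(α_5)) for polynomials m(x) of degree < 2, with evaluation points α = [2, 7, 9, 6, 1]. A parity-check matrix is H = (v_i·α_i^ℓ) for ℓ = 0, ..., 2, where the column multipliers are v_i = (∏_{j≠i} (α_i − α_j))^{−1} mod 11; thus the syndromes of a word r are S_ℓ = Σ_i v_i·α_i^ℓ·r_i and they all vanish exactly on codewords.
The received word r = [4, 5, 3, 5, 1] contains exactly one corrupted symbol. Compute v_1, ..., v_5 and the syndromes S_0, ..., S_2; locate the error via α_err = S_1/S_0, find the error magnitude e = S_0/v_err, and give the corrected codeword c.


S = (5, 2, 3), error at position 2, error magnitude e = 8, c = [4, 8, 3, 5, 1].

Step 1: column multipliers v_i = (∏_{j≠i}(α_i − α_j))^{−1} mod 11.
  i = 1 (α = 2): (2−7)(2−9)(2−6)(2−1) = (−5)·(−7)·(−4)·1 = −140 ≡ 3, so v_1 = 3^{−1} = 4 (mod 11).
  i = 2 (α = 7): (7−2)(7−9)(7−6)(7−1) = 5·(−2)·1·6 = −60 ≡ 6, so v_2 = 6^{−1} = 2 (mod 11).
  i = 3 (α = 9): (9−2)(9−7)(9−6)(9−1) = 7·2·3·8 = 336 ≡ 6, so v_3 = 6^{−1} = 2 (mod 11).
  i = 4 (α = 6): (6−2)(6−7)(6−9)(6−1) = 4·(−1)·(−3)·5 = 60 ≡ 5, so v_4 = 5^{−1} = 9 (mod 11).
  i = 5 (α = 1): (1−2)(1−7)(1−9)(1−6) = (−1)·(−6)·(−8)·(−5) = 240 ≡ 9, so v_5 = 9^{−1} = 5 (mod 11).
  v = [4, 2, 2, 9, 5].
Step 2: syndromes of r = [4, 5, 3, 5, 1] (all sums mod 11).
  S_0 = Σ v_i r_i = 4·4 + 2·5 + 2·3 + 9·5 + 5·1 = 82 ≡ 5.
  S_1 = Σ v_i α_i r_i = 4·2·4 + 2·7·5 + 2·9·3 + 9·6·5 + 5·1·1 = 431 ≡ 2.
  α_i^2 mod 11 = [4, 5, 4, 3, 1].
  S_2 = Σ v_i α_i^2 r_i = 4·4·4 + 2·5·5 + 2·4·3 + 9·3·5 + 5·1·1 = 278 ≡ 3.
  S = (5, 2, 3) ≠ 0, so r is not a codeword (an error is present).
Step 3: locate the error. For a single error e at position i, S_ℓ = v_i·e·α_i^ℓ, so α_err = S_1/S_0.
  S_0^{−1} = 5^{−1} = 9 (mod 11), so α_err = 2·9 = 18 ≡ 7 = α_2. Error position i = 2.
  Consistency check: S_2/S_1 = 3·6 = 18 ≡ 7 = α_err ✓ (single-error assumption holds).
Step 4: error magnitude e = S_0/v_2 = S_0·∏_{j≠2}(α_2 − α_j) = 5·6 = 30 ≡ 8 (mod 11).
Step 5: correct position 2: c_2 = r_2 − e = 5 − 8 ≡ 8 (mod 11). Hence c = [4, 8, 3, 5, 1].
  Check: interpolating c through the α_i gives m(x) = 9 + 3·x (degree < 2) with m(α_i) = c_i for every i, so c is indeed a codeword.
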